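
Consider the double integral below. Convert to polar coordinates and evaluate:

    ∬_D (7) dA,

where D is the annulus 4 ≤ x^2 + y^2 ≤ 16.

The region D is 2 ≤ r ≤ 4, 0 ≤ θ ≤ 2π in polar coordinates, where x = r cos(θ), y = r sin(θ), and dA = r dr dθ.

Under the substitution, the integrand becomes 7, so

    ∬_D (7) dA = ∫_{0}^{2π} ∫_{2}^{4} (7) · r dr dθ.

Inner integral (in r): ∫_{2}^{4} (7) · r dr = 42.

Outer integral (in θ): ∫_{0}^{2π} (42) dθ = 84π.

Therefore ∬_D (7) dA = 84π.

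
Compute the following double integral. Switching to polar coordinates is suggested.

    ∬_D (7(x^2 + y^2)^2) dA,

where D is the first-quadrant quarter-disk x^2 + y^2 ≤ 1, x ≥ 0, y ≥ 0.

The region D is 0 ≤ r ≤ 1, 0 ≤ θ ≤ π/2 in polar coordinates, where x = r cos(θ), y = r sin(θ), and dA = r dr dθ.

Under the substitution, the integrand becomes 7r^4, so

    ∬_D (7(x^2 + y^2)^2) dA = ∫_{0}^{π/2} ∫_{0}^{1} (7r^4) · r dr dθ.

Inner integral (in r): ∫_{0}^{1} (7r^4) · r dr = 7/6.

Outer integral (in θ): ∫_{0}^{π/2} (7/6) dθ = 7π/12.

Therefore ∬_D (7(x^2 + y^2)^2) dA = 7π/12.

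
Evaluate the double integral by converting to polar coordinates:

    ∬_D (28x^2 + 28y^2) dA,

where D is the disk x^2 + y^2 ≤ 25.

The region D is 0 ≤ r ≤ 5, 0 ≤ θ ≤ 2π in polar coordinates, where x = r cos(θ), y = r sin(θ), and dA = r dr dθ.

Under the substitution, the integrand becomes 28r^2, so

    ∬_D (28x^2 + 28y^2) dA = ∫_{0}^{2π} ∫_{0}^{5} (28r^2) · r dr dθ.

Inner integral (in r): ∫_{0}^{5} (28r^2) · r dr = 4375.

Outer integral (in θ): ∫_{0}^{2π} (4375) dθ = 8750π.

Therefore ∬_D (28x^2 + 28y^2) dA = 8750π.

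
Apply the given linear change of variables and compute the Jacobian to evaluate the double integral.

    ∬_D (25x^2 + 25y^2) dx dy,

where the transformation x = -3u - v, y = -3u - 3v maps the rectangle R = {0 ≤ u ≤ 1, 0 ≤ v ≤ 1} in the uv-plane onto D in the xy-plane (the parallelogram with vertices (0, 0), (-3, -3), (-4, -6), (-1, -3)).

Compute the Jacobian determinant of (x, y) with respect to (u, v):

    ∂(x,y)/∂(u,v) = | -3  -1 | = (-3)(-3) - (-1)(-3) = 6.
                   | -3  -3 |

Its absolute value is |J| = 6 (the area scaling factor).

Substituting x = -3u - v, y = -3u - 3v into the integrand,

    25x^2 + 25y^2 → 450u^2 + 600u v + 250v^2,

so the integral becomes

    ∬_R (450u^2 + 600u v + 250v^2) · |J| du dv = ∫_0^1 ∫_0^1 (2700u^2 + 3600u v + 1500v^2) dv du.

Inner (v): 2700u^2 + 1800u + 500.
Outer (u): 2300.

Therefore ∬_D (25x^2 + 25y^2) dx dy = 2300.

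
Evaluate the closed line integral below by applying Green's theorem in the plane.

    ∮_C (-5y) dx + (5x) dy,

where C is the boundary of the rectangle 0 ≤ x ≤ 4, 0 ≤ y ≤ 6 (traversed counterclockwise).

Green's theorem converts the closed line integral into a double integral over the enclosed region D:

    ∮_C P dx + Q dy = ∬_D (∂Q/∂x - ∂P/∂y) dA.

Here P = -5y, Q = 5x, so

    ∂Q/∂x = 5,    ∂P/∂y = -5,
    ∂Q/∂x - ∂P/∂y = 10.

D is the region 0 ≤ x ≤ 4, 0 ≤ y ≤ 6. Evaluating the double integral:

    ∬_D (10) dA = ∫_0^{4} ∫_0^{6} (10) dy dx.

Inner (y from 0 to 6): 60.
Outer (x from 0 to 4): 240.

Therefore ∮_C P dx + Q dy = 240.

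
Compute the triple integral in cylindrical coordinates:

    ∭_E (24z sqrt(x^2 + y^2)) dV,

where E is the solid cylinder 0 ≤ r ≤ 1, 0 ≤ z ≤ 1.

In cylindrical coordinates, x = r cos(θ), y = r sin(θ), z = z, and dV = r dr dθ dz.

The integrand becomes 24r z, so

    ∭_E (24z sqrt(x^2 + y^2)) dV = ∫_{0}^{2π} ∫_{0}^{1} ∫_{0}^{1} (24r z) · r dz dr dθ.

Inner (z): 12r^2.
Middle (r from 0 to 1): 4.
Outer (θ): 8π.

Therefore the triple integral equals 8π.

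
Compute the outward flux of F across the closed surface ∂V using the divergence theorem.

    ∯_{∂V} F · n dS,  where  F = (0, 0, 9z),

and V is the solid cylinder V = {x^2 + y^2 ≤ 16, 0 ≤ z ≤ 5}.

By the divergence theorem,

    ∯_{∂V} F · n dS = ∭_V (∇ · F) dV.

Compute the divergence:
    ∇ · F = ∂F_x/∂x + ∂F_y/∂y + ∂F_z/∂z = 0 + 0 + 9 = 9.

In cylindrical coordinates, x = r cos(θ), y = r sin(θ), z = z, dV = r dr dθ dz, with 0 ≤ r ≤ 4, 0 ≤ θ ≤ 2π, 0 ≤ z ≤ 5.

The integrand, after substitution and multiplying by the volume element, becomes (9) · r, so

    ∭_V (∇·F) dV = ∫_0^{2π} ∫_0^{4} ∫_0^{5} (9) · r dz dr dθ.

Inner (z from 0 to 5): 45r.
Middle (r from 0 to 4): 360.
Outer (θ from 0 to 2π): 720π.

Therefore ∯_{∂V} F · n dS = 720π.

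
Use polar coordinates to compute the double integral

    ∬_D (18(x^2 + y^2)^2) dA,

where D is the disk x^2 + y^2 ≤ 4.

The region D is 0 ≤ r ≤ 2, 0 ≤ θ ≤ 2π in polar coordinates, where x = r cos(θ), y = r sin(θ), and dA = r dr dθ.

Under the substitution, the integrand becomes 18r^4, so

    ∬_D (18(x^2 + y^2)^2) dA = ∫_{0}^{2π} ∫_{0}^{2} (18r^4) · r dr dθ.

Inner integral (in r): ∫_{0}^{2} (18r^4) · r dr = 192.

Outer integral (in θ): ∫_{0}^{2π} (192) dθ = 384π.

Therefore ∬_D (18(x^2 + y^2)^2) dA = 384π.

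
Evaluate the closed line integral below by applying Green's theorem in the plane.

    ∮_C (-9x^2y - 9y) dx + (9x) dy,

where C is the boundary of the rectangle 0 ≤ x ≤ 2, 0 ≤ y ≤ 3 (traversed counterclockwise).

Green's theorem converts the closed line integral into a double integral over the enclosed region D:

    ∮_C P dx + Q dy = ∬_D (∂Q/∂x - ∂P/∂y) dA.

Here P = -9x^2y - 9y, Q = 9x, so

    ∂Q/∂x = 9,    ∂P/∂y = -9x^2 - 9,
    ∂Q/∂x - ∂P/∂y = 9x^2 + 18.

D is the region 0 ≤ x ≤ 2, 0 ≤ y ≤ 3. Evaluating the double integral:

    ∬_D (9x^2 + 18) dA = ∫_0^{2} ∫_0^{3} (9x^2 + 18) dy dx.

Inner (y from 0 to 3): 27x^2 + 54.
Outer (x from 0 to 2): 180.

Therefore ∮_C P dx + Q dy = 180.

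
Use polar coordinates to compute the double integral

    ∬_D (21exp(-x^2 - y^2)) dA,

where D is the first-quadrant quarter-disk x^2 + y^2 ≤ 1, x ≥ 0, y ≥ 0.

The region D is 0 ≤ r ≤ 1, 0 ≤ θ ≤ π/2 in polar coordinates, where x = r cos(θ), y = r sin(θ), and dA = r dr dθ.

Under the substitution, the integrand becomes 21exp(-r^2), so

    ∬_D (21exp(-x^2 - y^2)) dA = ∫_{0}^{π/2} ∫_{0}^{1} (21exp(-r^2)) · r dr dθ.

Inner integral (in r): ∫_{0}^{1} (21exp(-r^2)) · r dr = 21/2 - 21exp(-1)/2.

Outer integral (in θ): ∫_{0}^{π/2} (21/2 - 21exp(-1)/2) dθ = -21π (1 - e)exp(-1)/4.

Therefore ∬_D (21exp(-x^2 - y^2)) dA = -21π (1 - e)exp(-1)/4.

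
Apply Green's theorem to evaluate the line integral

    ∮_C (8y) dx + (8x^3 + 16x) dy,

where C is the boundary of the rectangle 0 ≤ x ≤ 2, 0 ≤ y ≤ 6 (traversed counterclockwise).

Green's theorem converts the closed line integral into a double integral over the enclosed region D:

    ∮_C P dx + Q dy = ∬_D (∂Q/∂x - ∂P/∂y) dA.

Here P = 8y, Q = 8x^3 + 16x, so

    ∂Q/∂x = 24x^2 + 16,    ∂P/∂y = 8,
    ∂Q/∂x - ∂P/∂y = 24x^2 + 8.

D is the region 0 ≤ x ≤ 2, 0 ≤ y ≤ 6. Evaluating the double integral:

    ∬_D (24x^2 + 8) dA = ∫_0^{2} ∫_0^{6} (24x^2 + 8) dy dx.

Inner (y from 0 to 6): 144x^2 + 48.
Outer (x from 0 to 2): 480.

Therefore ∮_C P dx + Q dy = 480.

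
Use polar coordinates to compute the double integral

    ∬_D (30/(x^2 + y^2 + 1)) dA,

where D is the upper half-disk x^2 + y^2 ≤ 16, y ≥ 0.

The region D is 0 ≤ r ≤ 4, 0 ≤ θ ≤ π in polar coordinates, where x = r cos(θ), y = r sin(θ), and dA = r dr dθ.

Under the substitution, the integrand becomes 30/(r^2 + 1), so

    ∬_D (30/(x^2 + y^2 + 1)) dA = ∫_{0}^{π} ∫_{0}^{4} (30/(r^2 + 1)) · r dr dθ.

Inner integral (in r): ∫_{0}^{4} (30/(r^2 + 1)) · r dr = log(2862423051509815793).

Outer integral (in θ): ∫_{0}^{π} (log(2862423051509815793)) dθ = log(2862423051509815793^π).

Therefore ∬_D (30/(x^2 + y^2 + 1)) dA = log(2862423051509815793^π).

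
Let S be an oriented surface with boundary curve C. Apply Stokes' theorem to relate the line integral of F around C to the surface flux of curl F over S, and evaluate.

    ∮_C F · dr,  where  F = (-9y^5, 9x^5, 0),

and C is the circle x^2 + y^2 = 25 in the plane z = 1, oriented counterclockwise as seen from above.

Let S be the flat disk x^2 + y^2 ≤ 25 in the plane z = 1, with upward unit normal n̂ = ẑ. By Stokes' theorem,

    ∮_C F · dr = ∬_S (∇ × F) · n̂ dS = ∬_D (curl F)_z dA,

where D is the disk x^2 + y^2 ≤ 25.

Compute the curl of F = (-9y^5, 9x^5, 0):
    (∇ × F)_x = ∂F_z/∂y - ∂F_y/∂z = 0,
    (∇ × F)_y = ∂F_x/∂z - ∂F_z/∂x = 0,
    (∇ × F)_z = ∂F_y/∂x - ∂F_x/∂y = 45x^4 + 45y^4.

On z = 1, (curl F)_z = 45x^4 + 45y^4.

Convert to polar (x = r cos θ, y = r sin θ, dA = r dr dθ); the integrand becomes 45r^4(sin(θ)^4 + cos(θ)^4), so

    ∬_D (curl F)_z dA = ∫_0^{2π} ∫_0^{5} (45r^4(sin(θ)^4 + cos(θ)^4)) · r dr dθ.

Inner (r from 0 to 5): 234375sin(θ)^4/2 + 234375cos(θ)^4/2.
Outer (θ from 0 to 2π): 703125π/4.

Therefore ∮_C F · dr = 703125π/4.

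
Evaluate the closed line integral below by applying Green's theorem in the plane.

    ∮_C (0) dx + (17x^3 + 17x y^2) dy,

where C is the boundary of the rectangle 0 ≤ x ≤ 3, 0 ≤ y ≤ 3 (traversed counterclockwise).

Green's theorem converts the closed line integral into a double integral over the enclosed region D:

    ∮_C P dx + Q dy = ∬_D (∂Q/∂x - ∂P/∂y) dA.

Here P = 0, Q = 17x^3 + 17x y^2, so

    ∂Q/∂x = 51x^2 + 17y^2,    ∂P/∂y = 0,
    ∂Q/∂x - ∂P/∂y = 51x^2 + 17y^2.

D is the region 0 ≤ x ≤ 3, 0 ≤ y ≤ 3. Evaluating the double integral:

    ∬_D (51x^2 + 17y^2) dA = ∫_0^{3} ∫_0^{3} (51x^2 + 17y^2) dy dx.

Inner (y from 0 to 3): 153x^2 + 153.
Outer (x from 0 to 3): 1836.

Therefore ∮_C P dx + Q dy = 1836.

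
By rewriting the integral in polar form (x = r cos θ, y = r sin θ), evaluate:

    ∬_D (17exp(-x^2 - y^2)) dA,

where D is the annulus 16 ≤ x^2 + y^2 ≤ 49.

The region D is 4 ≤ r ≤ 7, 0 ≤ θ ≤ 2π in polar coordinates, where x = r cos(θ), y = r sin(θ), and dA = r dr dθ.

Under the substitution, the integrand becomes 17exp(-r^2), so

    ∬_D (17exp(-x^2 - y^2)) dA = ∫_{0}^{2π} ∫_{4}^{7} (17exp(-r^2)) · r dr dθ.

Inner integral (in r): ∫_{4}^{7} (17exp(-r^2)) · r dr = -(17 - 17exp(33))exp(-49)/2.

Outer integral (in θ): ∫_{0}^{2π} (-(17 - 17exp(33))exp(-49)/2) dθ = -17π (1 - exp(33))exp(-49).

Therefore ∬_D (17exp(-x^2 - y^2)) dA = -17π (1 - exp(33))exp(-49).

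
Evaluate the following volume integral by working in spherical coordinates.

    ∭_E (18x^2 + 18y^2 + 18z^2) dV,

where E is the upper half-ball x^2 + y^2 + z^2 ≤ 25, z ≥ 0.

In spherical coordinates, x = ρ sin(φ) cos(θ), y = ρ sin(φ) sin(θ), z = ρ cos(φ), and dV = ρ^2 sin(φ) dρ dφ dθ.

The integrand becomes 18ρ^2, so

    ∭_E (18x^2 + 18y^2 + 18z^2) dV = ∫_{0}^{2π} ∫_{0}^{π/2} ∫_{0}^{5} (18ρ^2) · ρ^2 sin(φ) dρ dφ dθ.

Inner (ρ): 11250sin(φ).
Middle (φ): 11250.
Outer (θ): 22500π.

Therefore the triple integral equals 22500π.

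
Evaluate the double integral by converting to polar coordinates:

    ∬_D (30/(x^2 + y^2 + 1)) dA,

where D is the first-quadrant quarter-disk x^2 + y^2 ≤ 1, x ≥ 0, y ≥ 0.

The region D is 0 ≤ r ≤ 1, 0 ≤ θ ≤ π/2 in polar coordinates, where x = r cos(θ), y = r sin(θ), and dA = r dr dθ.

Under the substitution, the integrand becomes 30/(r^2 + 1), so

    ∬_D (30/(x^2 + y^2 + 1)) dA = ∫_{0}^{π/2} ∫_{0}^{1} (30/(r^2 + 1)) · r dr dθ.

Inner integral (in r): ∫_{0}^{1} (30/(r^2 + 1)) · r dr = log(32768).

Outer integral (in θ): ∫_{0}^{π/2} (log(32768)) dθ = log(32768^(π/2)).

Therefore ∬_D (30/(x^2 + y^2 + 1)) dA = log(32768^(π/2)).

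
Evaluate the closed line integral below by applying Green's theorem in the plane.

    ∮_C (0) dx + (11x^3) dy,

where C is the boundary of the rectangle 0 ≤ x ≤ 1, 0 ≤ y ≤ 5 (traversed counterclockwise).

Green's theorem converts the closed line integral into a double integral over the enclosed region D:

    ∮_C P dx + Q dy = ∬_D (∂Q/∂x - ∂P/∂y) dA.

Here P = 0, Q = 11x^3, so

    ∂Q/∂x = 33x^2,    ∂P/∂y = 0,
    ∂Q/∂x - ∂P/∂y = 33x^2.

D is the region 0 ≤ x ≤ 1, 0 ≤ y ≤ 5. Evaluating the double integral:

    ∬_D (33x^2) dA = ∫_0^{1} ∫_0^{5} (33x^2) dy dx.

Inner (y from 0 to 5): 165x^2.
Outer (x from 0 to 1): 55.

Therefore ∮_C P dx + Q dy = 55.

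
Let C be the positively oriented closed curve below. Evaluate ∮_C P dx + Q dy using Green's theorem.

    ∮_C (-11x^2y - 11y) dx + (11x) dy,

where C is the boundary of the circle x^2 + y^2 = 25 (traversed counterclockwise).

Green's theorem converts the closed line integral into a double integral over the enclosed region D:

    ∮_C P dx + Q dy = ∬_D (∂Q/∂x - ∂P/∂y) dA.

Here P = -11x^2y - 11y, Q = 11x, so

    ∂Q/∂x = 11,    ∂P/∂y = -11x^2 - 11,
    ∂Q/∂x - ∂P/∂y = 11x^2 + 22.

D is the region x^2 + y^2 ≤ 25. Evaluating the double integral:

In polar coordinates (x = r cos θ, y = r sin θ, dA = r dr dθ) the integrand becomes 11r^2cos(θ)^2 + 22, so

    ∬_D (11x^2 + 22) dA = ∫_0^{2π} ∫_0^{5} (11r^2cos(θ)^2 + 22) · r dr dθ.

Inner (r from 0 to 5): 6875cos(θ)^2/4 + 275.
Outer (θ from 0 to 2π): 9075π/4.

Therefore ∮_C P dx + Q dy = 9075π/4.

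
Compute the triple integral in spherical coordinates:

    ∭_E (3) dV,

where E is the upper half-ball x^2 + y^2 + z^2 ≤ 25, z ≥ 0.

In spherical coordinates, x = ρ sin(φ) cos(θ), y = ρ sin(φ) sin(θ), z = ρ cos(φ), and dV = ρ^2 sin(φ) dρ dφ dθ.

The integrand becomes 3, so

    ∭_E (3) dV = ∫_{0}^{2π} ∫_{0}^{π/2} ∫_{0}^{5} (3) · ρ^2 sin(φ) dρ dφ dθ.

Inner (ρ): 125sin(φ).
Middle (φ): 125.
Outer (θ): 250π.

Therefore the triple integral equals 250π.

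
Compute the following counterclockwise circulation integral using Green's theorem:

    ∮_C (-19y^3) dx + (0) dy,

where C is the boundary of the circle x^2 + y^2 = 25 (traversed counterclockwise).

Green's theorem converts the closed line integral into a double integral over the enclosed region D:

    ∮_C P dx + Q dy = ∬_D (∂Q/∂x - ∂P/∂y) dA.

Here P = -19y^3, Q = 0, so

    ∂Q/∂x = 0,    ∂P/∂y = -57y^2,
    ∂Q/∂x - ∂P/∂y = 57y^2.

D is the region x^2 + y^2 ≤ 25. Evaluating the double integral:

In polar coordinates (x = r cos θ, y = r sin θ, dA = r dr dθ) the integrand becomes 57r^2sin(θ)^2, so

    ∬_D (57y^2) dA = ∫_0^{2π} ∫_0^{5} (57r^2sin(θ)^2) · r dr dθ.

Inner (r from 0 to 5): 35625sin(θ)^2/4.
Outer (θ from 0 to 2π): 35625π/4.

Therefore ∮_C P dx + Q dy = 35625π/4.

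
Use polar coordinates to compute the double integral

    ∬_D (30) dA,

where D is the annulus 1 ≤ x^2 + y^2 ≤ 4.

The region D is 1 ≤ r ≤ 2, 0 ≤ θ ≤ 2π in polar coordinates, where x = r cos(θ), y = r sin(θ), and dA = r dr dθ.

Under the substitution, the integrand becomes 30, so

    ∬_D (30) dA = ∫_{0}^{2π} ∫_{1}^{2} (30) · r dr dθ.

Inner integral (in r): ∫_{1}^{2} (30) · r dr = 45.

Outer integral (in θ): ∫_{0}^{2π} (45) dθ = 90π.

Therefore ∬_D (30) dA = 90π.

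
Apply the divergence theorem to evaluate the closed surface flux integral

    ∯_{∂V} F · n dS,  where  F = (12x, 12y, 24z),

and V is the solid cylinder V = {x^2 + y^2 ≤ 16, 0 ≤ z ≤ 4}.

By the divergence theorem,

    ∯_{∂V} F · n dS = ∭_V (∇ · F) dV.

Compute the divergence:
    ∇ · F = ∂F_x/∂x + ∂F_y/∂y + ∂F_z/∂z = 12 + 12 + 24 = 48.

In cylindrical coordinates, x = r cos(θ), y = r sin(θ), z = z, dV = r dr dθ dz, with 0 ≤ r ≤ 4, 0 ≤ θ ≤ 2π, 0 ≤ z ≤ 4.

The integrand, after substitution and multiplying by the volume element, becomes (48) · r, so

    ∭_V (∇·F) dV = ∫_0^{2π} ∫_0^{4} ∫_0^{4} (48) · r dz dr dθ.

Inner (z from 0 to 4): 192r.
Middle (r from 0 to 4): 1536.
Outer (θ from 0 to 2π): 3072π.

Therefore ∯_{∂V} F · n dS = 3072π.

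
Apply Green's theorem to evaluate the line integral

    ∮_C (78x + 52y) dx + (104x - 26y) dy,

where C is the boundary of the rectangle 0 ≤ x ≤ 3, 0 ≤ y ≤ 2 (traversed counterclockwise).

Green's theorem converts the closed line integral into a double integral over the enclosed region D:

    ∮_C P dx + Q dy = ∬_D (∂Q/∂x - ∂P/∂y) dA.

Here P = 78x + 52y, Q = 104x - 26y, so

    ∂Q/∂x = 104,    ∂P/∂y = 52,
    ∂Q/∂x - ∂P/∂y = 52.

D is the region 0 ≤ x ≤ 3, 0 ≤ y ≤ 2. Evaluating the double integral:

    ∬_D (52) dA = ∫_0^{3} ∫_0^{2} (52) dy dx.

Inner (y from 0 to 2): 104.
Outer (x from 0 to 3): 312.

Therefore ∮_C P dx + Q dy = 312.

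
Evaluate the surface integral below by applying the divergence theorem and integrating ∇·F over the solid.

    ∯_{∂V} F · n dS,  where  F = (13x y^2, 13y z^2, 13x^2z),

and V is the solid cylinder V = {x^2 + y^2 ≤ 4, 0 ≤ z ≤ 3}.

By the divergence theorem,

    ∯_{∂V} F · n dS = ∭_V (∇ · F) dV.

Compute the divergence:
    ∇ · F = ∂F_x/∂x + ∂F_y/∂y + ∂F_z/∂z = 13y^2 + 13z^2 + 13x^2 = 13x^2 + 13y^2 + 13z^2.

In cylindrical coordinates, x = r cos(θ), y = r sin(θ), z = z, dV = r dr dθ dz, with 0 ≤ r ≤ 2, 0 ≤ θ ≤ 2π, 0 ≤ z ≤ 3.

The integrand, after substitution and multiplying by the volume element, becomes (13r^2 + 13z^2) · r, so

    ∭_V (∇·F) dV = ∫_0^{2π} ∫_0^{2} ∫_0^{3} (13r^2 + 13z^2) · r dz dr dθ.

Inner (z from 0 to 3): 39r (r^2 + 3).
Middle (r from 0 to 2): 390.
Outer (θ from 0 to 2π): 780π.

Therefore ∯_{∂V} F · n dS = 780π.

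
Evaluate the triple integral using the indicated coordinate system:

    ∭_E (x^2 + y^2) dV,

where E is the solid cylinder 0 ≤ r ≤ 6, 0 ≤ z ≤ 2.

In cylindrical coordinates, x = r cos(θ), y = r sin(θ), z = z, and dV = r dr dθ dz.

The integrand becomes r^2, so

    ∭_E (x^2 + y^2) dV = ∫_{0}^{2π} ∫_{0}^{6} ∫_{0}^{2} (r^2) · r dz dr dθ.

Inner (z): 2r^3.
Middle (r from 0 to 6): 648.
Outer (θ): 1296π.

Therefore the triple integral equals 1296π.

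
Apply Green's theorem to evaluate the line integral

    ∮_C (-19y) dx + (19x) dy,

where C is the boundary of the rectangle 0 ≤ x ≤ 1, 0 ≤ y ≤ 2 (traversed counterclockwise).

Green's theorem converts the closed line integral into a double integral over the enclosed region D:

    ∮_C P dx + Q dy = ∬_D (∂Q/∂x - ∂P/∂y) dA.

Here P = -19y, Q = 19x, so

    ∂Q/∂x = 19,    ∂P/∂y = -19,
    ∂Q/∂x - ∂P/∂y = 38.

D is the region 0 ≤ x ≤ 1, 0 ≤ y ≤ 2. Evaluating the double integral:

    ∬_D (38) dA = ∫_0^{1} ∫_0^{2} (38) dy dx.

Inner (y from 0 to 2): 76.
Outer (x from 0 to 1): 76.

Therefore ∮_C P dx + Q dy = 76.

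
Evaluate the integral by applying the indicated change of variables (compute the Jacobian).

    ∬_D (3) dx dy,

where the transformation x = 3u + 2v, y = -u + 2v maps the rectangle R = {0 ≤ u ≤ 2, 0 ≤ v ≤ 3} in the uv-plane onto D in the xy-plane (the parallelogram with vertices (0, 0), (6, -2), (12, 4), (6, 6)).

Compute the Jacobian determinant of (x, y) with respect to (u, v):

    ∂(x,y)/∂(u,v) = | 3  2 | = (3)(2) - (2)(-1) = 8.
                   | -1  2 |

Its absolute value is |J| = 8 (the area scaling factor).

Substituting x = 3u + 2v, y = -u + 2v into the integrand,

    3 → 3,

so the integral becomes

    ∬_R (3) · |J| du dv = ∫_0^2 ∫_0^3 (24) dv du.

Inner (v): 72.
Outer (u): 144.

Therefore ∬_D (3) dx dy = 144.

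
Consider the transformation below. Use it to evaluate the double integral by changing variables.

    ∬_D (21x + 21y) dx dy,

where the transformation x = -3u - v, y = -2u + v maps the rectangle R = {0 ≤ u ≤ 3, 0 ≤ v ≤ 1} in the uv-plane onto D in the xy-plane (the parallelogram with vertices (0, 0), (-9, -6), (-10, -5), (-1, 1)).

Compute the Jacobian determinant of (x, y) with respect to (u, v):

    ∂(x,y)/∂(u,v) = | -3  -1 | = (-3)(1) - (-1)(-2) = -5.
                   | -2  1 |

Its absolute value is |J| = 5 (the area scaling factor).

Substituting x = -3u - v, y = -2u + v into the integrand,

    21x + 21y → -105u,

so the integral becomes

    ∬_R (-105u) · |J| du dv = ∫_0^3 ∫_0^1 (-525u) dv du.

Inner (v): -525u.
Outer (u): -4725/2.

Therefore ∬_D (21x + 21y) dx dy = -4725/2.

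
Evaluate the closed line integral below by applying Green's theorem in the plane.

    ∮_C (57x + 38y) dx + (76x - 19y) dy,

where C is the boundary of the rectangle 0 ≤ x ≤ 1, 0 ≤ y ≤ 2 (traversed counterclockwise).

Green's theorem converts the closed line integral into a double integral over the enclosed region D:

    ∮_C P dx + Q dy = ∬_D (∂Q/∂x - ∂P/∂y) dA.

Here P = 57x + 38y, Q = 76x - 19y, so

    ∂Q/∂x = 76,    ∂P/∂y = 38,
    ∂Q/∂x - ∂P/∂y = 38.

D is the region 0 ≤ x ≤ 1, 0 ≤ y ≤ 2. Evaluating the double integral:

    ∬_D (38) dA = ∫_0^{1} ∫_0^{2} (38) dy dx.

Inner (y from 0 to 2): 76.
Outer (x from 0 to 1): 76.

Therefore ∮_C P dx + Q dy = 76.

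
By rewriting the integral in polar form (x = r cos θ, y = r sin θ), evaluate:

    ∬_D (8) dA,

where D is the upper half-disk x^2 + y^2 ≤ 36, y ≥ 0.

The region D is 0 ≤ r ≤ 6, 0 ≤ θ ≤ π in polar coordinates, where x = r cos(θ), y = r sin(θ), and dA = r dr dθ.

Under the substitution, the integrand becomes 8, so

    ∬_D (8) dA = ∫_{0}^{π} ∫_{0}^{6} (8) · r dr dθ.

Inner integral (in r): ∫_{0}^{6} (8) · r dr = 144.

Outer integral (in θ): ∫_{0}^{π} (144) dθ = 144π.

Therefore ∬_D (8) dA = 144π.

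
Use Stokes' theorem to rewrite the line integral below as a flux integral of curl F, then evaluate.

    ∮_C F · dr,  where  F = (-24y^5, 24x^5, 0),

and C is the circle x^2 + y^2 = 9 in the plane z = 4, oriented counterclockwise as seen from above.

Let S be the flat disk x^2 + y^2 ≤ 9 in the plane z = 4, with upward unit normal n̂ = ẑ. By Stokes' theorem,

    ∮_C F · dr = ∬_S (∇ × F) · n̂ dS = ∬_D (curl F)_z dA,

where D is the disk x^2 + y^2 ≤ 9.

Compute the curl of F = (-24y^5, 24x^5, 0):
    (∇ × F)_x = ∂F_z/∂y - ∂F_y/∂z = 0,
    (∇ × F)_y = ∂F_x/∂z - ∂F_z/∂x = 0,
    (∇ × F)_z = ∂F_y/∂x - ∂F_x/∂y = 120x^4 + 120y^4.

On z = 4, (curl F)_z = 120x^4 + 120y^4.

Convert to polar (x = r cos θ, y = r sin θ, dA = r dr dθ); the integrand becomes 120r^4(sin(θ)^4 + cos(θ)^4), so

    ∬_D (curl F)_z dA = ∫_0^{2π} ∫_0^{3} (120r^4(sin(θ)^4 + cos(θ)^4)) · r dr dθ.

Inner (r from 0 to 3): 14580sin(θ)^4 + 14580cos(θ)^4.
Outer (θ from 0 to 2π): 21870π.

Therefore ∮_C F · dr = 21870π.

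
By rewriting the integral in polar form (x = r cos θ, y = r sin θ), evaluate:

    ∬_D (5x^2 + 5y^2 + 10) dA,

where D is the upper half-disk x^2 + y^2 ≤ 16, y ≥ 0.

The region D is 0 ≤ r ≤ 4, 0 ≤ θ ≤ π in polar coordinates, where x = r cos(θ), y = r sin(θ), and dA = r dr dθ.

Under the substitution, the integrand becomes 5r^2 + 10, so

    ∬_D (5x^2 + 5y^2 + 10) dA = ∫_{0}^{π} ∫_{0}^{4} (5r^2 + 10) · r dr dθ.

Inner integral (in r): ∫_{0}^{4} (5r^2 + 10) · r dr = 400.

Outer integral (in θ): ∫_{0}^{π} (400) dθ = 400π.

Therefore ∬_D (5x^2 + 5y^2 + 10) dA = 400π.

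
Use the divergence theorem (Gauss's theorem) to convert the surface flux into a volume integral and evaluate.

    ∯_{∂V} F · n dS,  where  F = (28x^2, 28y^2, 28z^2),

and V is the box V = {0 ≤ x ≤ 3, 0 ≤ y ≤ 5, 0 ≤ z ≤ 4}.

By the divergence theorem,

    ∯_{∂V} F · n dS = ∭_V (∇ · F) dV.

Compute the divergence:
    ∇ · F = ∂F_x/∂x + ∂F_y/∂y + ∂F_z/∂z = 56x + 56y + 56z.

V is a rectangular box, so dV = dx dy dz with 0 ≤ x ≤ 3, 0 ≤ y ≤ 5, 0 ≤ z ≤ 4.

Integrate (56x + 56y + 56z) over V as an iterated integral:

    ∭_V (∇·F) dV = ∫_0^{3} ∫_0^{5} ∫_0^{4} (56x + 56y + 56z) dz dy dx.

Inner (z from 0 to 4): 224x + 224y + 448.
Middle (y from 0 to 5): 1120x + 5040.
Outer (x from 0 to 3): 20160.

Therefore ∯_{∂V} F · n dS = 20160.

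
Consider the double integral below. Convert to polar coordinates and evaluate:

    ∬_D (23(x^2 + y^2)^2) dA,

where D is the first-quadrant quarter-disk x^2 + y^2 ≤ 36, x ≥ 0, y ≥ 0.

The region D is 0 ≤ r ≤ 6, 0 ≤ θ ≤ π/2 in polar coordinates, where x = r cos(θ), y = r sin(θ), and dA = r dr dθ.

Under the substitution, the integrand becomes 23r^4, so

    ∬_D (23(x^2 + y^2)^2) dA = ∫_{0}^{π/2} ∫_{0}^{6} (23r^4) · r dr dθ.

Inner integral (in r): ∫_{0}^{6} (23r^4) · r dr = 178848.

Outer integral (in θ): ∫_{0}^{π/2} (178848) dθ = 89424π.

Therefore ∬_D (23(x^2 + y^2)^2) dA = 89424π.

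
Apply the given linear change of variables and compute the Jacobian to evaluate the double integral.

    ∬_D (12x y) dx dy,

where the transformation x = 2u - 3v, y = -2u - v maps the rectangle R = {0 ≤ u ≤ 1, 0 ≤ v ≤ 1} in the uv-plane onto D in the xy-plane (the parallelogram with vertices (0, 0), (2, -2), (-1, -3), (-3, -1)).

Compute the Jacobian determinant of (x, y) with respect to (u, v):

    ∂(x,y)/∂(u,v) = | 2  -3 | = (2)(-1) - (-3)(-2) = -8.
                   | -2  -1 |

Its absolute value is |J| = 8 (the area scaling factor).

Substituting x = 2u - 3v, y = -2u - v into the integrand,

    12x y → -48u^2 + 48u v + 36v^2,

so the integral becomes

    ∬_R (-48u^2 + 48u v + 36v^2) · |J| du dv = ∫_0^1 ∫_0^1 (-384u^2 + 384u v + 288v^2) dv du.

Inner (v): -384u^2 + 192u + 96.
Outer (u): 64.

Therefore ∬_D (12x y) dx dy = 64.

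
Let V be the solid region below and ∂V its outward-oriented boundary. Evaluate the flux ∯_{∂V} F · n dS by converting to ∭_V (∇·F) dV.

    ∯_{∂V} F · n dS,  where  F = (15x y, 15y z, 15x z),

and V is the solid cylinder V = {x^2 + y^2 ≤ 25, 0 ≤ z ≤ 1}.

By the divergence theorem,

    ∯_{∂V} F · n dS = ∭_V (∇ · F) dV.

Compute the divergence:
    ∇ · F = ∂F_x/∂x + ∂F_y/∂y + ∂F_z/∂z = 15y + 15z + 15x = 15x + 15y + 15z.

In cylindrical coordinates, x = r cos(θ), y = r sin(θ), z = z, dV = r dr dθ dz, with 0 ≤ r ≤ 5, 0 ≤ θ ≤ 2π, 0 ≤ z ≤ 1.

The integrand, after substitution and multiplying by the volume element, becomes (15sqrt(2)r sin(θ + π/4) + 15z) · r, so

    ∭_V (∇·F) dV = ∫_0^{2π} ∫_0^{5} ∫_0^{1} (15sqrt(2)r sin(θ + π/4) + 15z) · r dz dr dθ.

Inner (z from 0 to 1): 15r (2sqrt(2)r sin(θ + π/4) + 1)/2.
Middle (r from 0 to 5): 625sqrt(2)sin(θ + π/4) + 375/4.
Outer (θ from 0 to 2π): 375π/2.

Therefore ∯_{∂V} F · n dS = 375π/2.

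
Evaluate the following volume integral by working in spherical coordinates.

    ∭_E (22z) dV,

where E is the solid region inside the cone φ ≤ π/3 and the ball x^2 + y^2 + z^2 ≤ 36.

In spherical coordinates, x = ρ sin(φ) cos(θ), y = ρ sin(φ) sin(θ), z = ρ cos(φ), and dV = ρ^2 sin(φ) dρ dφ dθ.

The integrand becomes 22ρ cos(φ), so

    ∭_E (22z) dV = ∫_{0}^{2π} ∫_{0}^{π/3} ∫_{0}^{6} (22ρ cos(φ)) · ρ^2 sin(φ) dρ dφ dθ.

Inner (ρ): 3564sin(2φ).
Middle (φ): 2673.
Outer (θ): 5346π.

Therefore the triple integral equals 5346π.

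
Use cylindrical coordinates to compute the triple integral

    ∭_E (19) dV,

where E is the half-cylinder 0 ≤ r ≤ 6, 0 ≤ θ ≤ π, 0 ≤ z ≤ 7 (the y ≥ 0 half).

In cylindrical coordinates, x = r cos(θ), y = r sin(θ), z = z, and dV = r dr dθ dz.

The integrand becomes 19, so

    ∭_E (19) dV = ∫_{0}^{π} ∫_{0}^{6} ∫_{0}^{7} (19) · r dz dr dθ.

Inner (z): 133r.
Middle (r from 0 to 6): 2394.
Outer (θ): 2394π.

Therefore the triple integral equals 2394π.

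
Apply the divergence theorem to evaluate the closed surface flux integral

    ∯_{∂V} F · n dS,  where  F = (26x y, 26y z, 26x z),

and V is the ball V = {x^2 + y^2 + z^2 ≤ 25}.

By the divergence theorem,

    ∯_{∂V} F · n dS = ∭_V (∇ · F) dV.

Compute the divergence:
    ∇ · F = ∂F_x/∂x + ∂F_y/∂y + ∂F_z/∂z = 26y + 26z + 26x = 26x + 26y + 26z.

In spherical coordinates, x = ρ sin(φ) cos(θ), y = ρ sin(φ) sin(θ), z = ρ cos(φ), dV = ρ^2 sin(φ) dρ dφ dθ, with 0 ≤ ρ ≤ 5, 0 ≤ φ ≤ π, 0 ≤ θ ≤ 2π.

The integrand, after substitution and multiplying by the volume element, becomes (26ρ (sqrt(2)sin(φ)sin(θ + π/4) + cos(φ))) · ρ^2 sin(φ), so

    ∭_V (∇·F) dV = ∫_0^{2π} ∫_0^{π} ∫_0^{5} (26ρ (sqrt(2)sin(φ)sin(θ + π/4) + cos(φ))) · ρ^2 sin(φ) dρ dφ dθ.

Inner (ρ from 0 to 5): 8125(sqrt(2)sin(φ)sin(θ + π/4) + cos(φ))sin(φ)/2.
Middle (φ from 0 to π): 8125sqrt(2)π sin(θ + π/4)/4.
Outer (θ from 0 to 2π): 0.

Therefore ∯_{∂V} F · n dS = 0.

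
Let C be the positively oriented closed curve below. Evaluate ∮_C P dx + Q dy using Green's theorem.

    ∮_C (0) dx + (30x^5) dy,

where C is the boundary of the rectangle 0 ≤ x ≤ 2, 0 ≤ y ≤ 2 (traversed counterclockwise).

Green's theorem converts the closed line integral into a double integral over the enclosed region D:

    ∮_C P dx + Q dy = ∬_D (∂Q/∂x - ∂P/∂y) dA.

Here P = 0, Q = 30x^5, so

    ∂Q/∂x = 150x^4,    ∂P/∂y = 0,
    ∂Q/∂x - ∂P/∂y = 150x^4.

D is the region 0 ≤ x ≤ 2, 0 ≤ y ≤ 2. Evaluating the double integral:

    ∬_D (150x^4) dA = ∫_0^{2} ∫_0^{2} (150x^4) dy dx.

Inner (y from 0 to 2): 300x^4.
Outer (x from 0 to 2): 1920.

Therefore ∮_C P dx + Q dy = 1920.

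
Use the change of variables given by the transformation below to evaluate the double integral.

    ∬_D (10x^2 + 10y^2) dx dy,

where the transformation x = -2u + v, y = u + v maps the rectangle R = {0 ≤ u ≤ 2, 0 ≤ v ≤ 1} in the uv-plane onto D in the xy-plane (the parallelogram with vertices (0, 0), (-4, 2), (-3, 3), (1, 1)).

Compute the Jacobian determinant of (x, y) with respect to (u, v):

    ∂(x,y)/∂(u,v) = | -2  1 | = (-2)(1) - (1)(1) = -3.
                   | 1  1 |

Its absolute value is |J| = 3 (the area scaling factor).

Substituting x = -2u + v, y = u + v into the integrand,

    10x^2 + 10y^2 → 50u^2 - 20u v + 20v^2,

so the integral becomes

    ∬_R (50u^2 - 20u v + 20v^2) · |J| du dv = ∫_0^2 ∫_0^1 (150u^2 - 60u v + 60v^2) dv du.

Inner (v): 150u^2 - 30u + 20.
Outer (u): 380.

Therefore ∬_D (10x^2 + 10y^2) dx dy = 380.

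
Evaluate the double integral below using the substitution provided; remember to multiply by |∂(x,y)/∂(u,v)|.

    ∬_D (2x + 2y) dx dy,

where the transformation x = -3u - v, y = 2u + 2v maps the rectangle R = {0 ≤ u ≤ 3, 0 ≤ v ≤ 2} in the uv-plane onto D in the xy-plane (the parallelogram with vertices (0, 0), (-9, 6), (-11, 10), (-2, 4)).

Compute the Jacobian determinant of (x, y) with respect to (u, v):

    ∂(x,y)/∂(u,v) = | -3  -1 | = (-3)(2) - (-1)(2) = -4.
                   | 2  2 |

Its absolute value is |J| = 4 (the area scaling factor).

Substituting x = -3u - v, y = 2u + 2v into the integrand,

    2x + 2y → -2u + 2v,

so the integral becomes

    ∬_R (-2u + 2v) · |J| du dv = ∫_0^3 ∫_0^2 (-8u + 8v) dv du.

Inner (v): 16 - 16u.
Outer (u): -24.

Therefore ∬_D (2x + 2y) dx dy = -24.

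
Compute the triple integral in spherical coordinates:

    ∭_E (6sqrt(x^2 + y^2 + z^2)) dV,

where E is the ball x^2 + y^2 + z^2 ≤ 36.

In spherical coordinates, x = ρ sin(φ) cos(θ), y = ρ sin(φ) sin(θ), z = ρ cos(φ), and dV = ρ^2 sin(φ) dρ dφ dθ.

The integrand becomes 6ρ, so

    ∭_E (6sqrt(x^2 + y^2 + z^2)) dV = ∫_{0}^{2π} ∫_{0}^{π} ∫_{0}^{6} (6ρ) · ρ^2 sin(φ) dρ dφ dθ.

Inner (ρ): 1944sin(φ).
Middle (φ): 3888.
Outer (θ): 7776π.

Therefore the triple integral equals 7776π.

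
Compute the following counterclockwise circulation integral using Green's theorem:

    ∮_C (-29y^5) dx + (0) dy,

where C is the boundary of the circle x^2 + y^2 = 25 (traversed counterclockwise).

Green's theorem converts the closed line integral into a double integral over the enclosed region D:

    ∮_C P dx + Q dy = ∬_D (∂Q/∂x - ∂P/∂y) dA.

Here P = -29y^5, Q = 0, so

    ∂Q/∂x = 0,    ∂P/∂y = -145y^4,
    ∂Q/∂x - ∂P/∂y = 145y^4.

D is the region x^2 + y^2 ≤ 25. Evaluating the double integral:

In polar coordinates (x = r cos θ, y = r sin θ, dA = r dr dθ) the integrand becomes 145r^4sin(θ)^4, so

    ∬_D (145y^4) dA = ∫_0^{2π} ∫_0^{5} (145r^4sin(θ)^4) · r dr dθ.

Inner (r from 0 to 5): 2265625sin(θ)^4/6.
Outer (θ from 0 to 2π): 2265625π/8.

Therefore ∮_C P dx + Q dy = 2265625π/8.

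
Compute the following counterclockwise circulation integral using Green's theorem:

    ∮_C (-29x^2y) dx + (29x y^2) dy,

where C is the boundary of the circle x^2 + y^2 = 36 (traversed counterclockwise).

Green's theorem converts the closed line integral into a double integral over the enclosed region D:

    ∮_C P dx + Q dy = ∬_D (∂Q/∂x - ∂P/∂y) dA.

Here P = -29x^2y, Q = 29x y^2, so

    ∂Q/∂x = 29y^2,    ∂P/∂y = -29x^2,
    ∂Q/∂x - ∂P/∂y = 29x^2 + 29y^2.

D is the region x^2 + y^2 ≤ 36. Evaluating the double integral:

In polar coordinates (x = r cos θ, y = r sin θ, dA = r dr dθ) the integrand becomes 29r^2, so

    ∬_D (29x^2 + 29y^2) dA = ∫_0^{2π} ∫_0^{6} (29r^2) · r dr dθ.

Inner (r from 0 to 6): 9396.
Outer (θ from 0 to 2π): 18792π.

Therefore ∮_C P dx + Q dy = 18792π.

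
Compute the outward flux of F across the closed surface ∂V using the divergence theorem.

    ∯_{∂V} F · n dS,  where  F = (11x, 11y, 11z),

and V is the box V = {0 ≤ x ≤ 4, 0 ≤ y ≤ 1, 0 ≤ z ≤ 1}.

By the divergence theorem,

    ∯_{∂V} F · n dS = ∭_V (∇ · F) dV.

Compute the divergence:
    ∇ · F = ∂F_x/∂x + ∂F_y/∂y + ∂F_z/∂z = 11 + 11 + 11 = 33.

V is a rectangular box, so dV = dx dy dz with 0 ≤ x ≤ 4, 0 ≤ y ≤ 1, 0 ≤ z ≤ 1.

Integrate (33) over V as an iterated integral:

    ∭_V (∇·F) dV = ∫_0^{4} ∫_0^{1} ∫_0^{1} (33) dz dy dx.

Inner (z from 0 to 1): 33.
Middle (y from 0 to 1): 33.
Outer (x from 0 to 4): 132.

Therefore ∯_{∂V} F · n dS = 132.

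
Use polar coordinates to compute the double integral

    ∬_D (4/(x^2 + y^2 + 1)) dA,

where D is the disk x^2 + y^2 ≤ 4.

The region D is 0 ≤ r ≤ 2, 0 ≤ θ ≤ 2π in polar coordinates, where x = r cos(θ), y = r sin(θ), and dA = r dr dθ.

Under the substitution, the integrand becomes 4/(r^2 + 1), so

    ∬_D (4/(x^2 + y^2 + 1)) dA = ∫_{0}^{2π} ∫_{0}^{2} (4/(r^2 + 1)) · r dr dθ.

Inner integral (in r): ∫_{0}^{2} (4/(r^2 + 1)) · r dr = log(25).

Outer integral (in θ): ∫_{0}^{2π} (log(25)) dθ = 4π log(5).

Therefore ∬_D (4/(x^2 + y^2 + 1)) dA = 4π log(5).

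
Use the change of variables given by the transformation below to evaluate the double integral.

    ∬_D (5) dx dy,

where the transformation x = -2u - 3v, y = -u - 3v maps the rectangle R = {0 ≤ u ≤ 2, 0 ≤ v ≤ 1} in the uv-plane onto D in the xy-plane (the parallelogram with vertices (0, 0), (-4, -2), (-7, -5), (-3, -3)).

Compute the Jacobian determinant of (x, y) with respect to (u, v):

    ∂(x,y)/∂(u,v) = | -2  -3 | = (-2)(-3) - (-3)(-1) = 3.
                   | -1  -3 |

Its absolute value is |J| = 3 (the area scaling factor).

Substituting x = -2u - 3v, y = -u - 3v into the integrand,

    5 → 5,

so the integral becomes

    ∬_R (5) · |J| du dv = ∫_0^2 ∫_0^1 (15) dv du.

Inner (v): 15.
Outer (u): 30.

Therefore ∬_D (5) dx dy = 30.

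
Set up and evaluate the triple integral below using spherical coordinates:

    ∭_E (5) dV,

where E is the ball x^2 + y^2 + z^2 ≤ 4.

In spherical coordinates, x = ρ sin(φ) cos(θ), y = ρ sin(φ) sin(θ), z = ρ cos(φ), and dV = ρ^2 sin(φ) dρ dφ dθ.

The integrand becomes 5, so

    ∭_E (5) dV = ∫_{0}^{2π} ∫_{0}^{π} ∫_{0}^{2} (5) · ρ^2 sin(φ) dρ dφ dθ.

Inner (ρ): 40sin(φ)/3.
Middle (φ): 80/3.
Outer (θ): 160π/3.

Therefore the triple integral equals 160π/3.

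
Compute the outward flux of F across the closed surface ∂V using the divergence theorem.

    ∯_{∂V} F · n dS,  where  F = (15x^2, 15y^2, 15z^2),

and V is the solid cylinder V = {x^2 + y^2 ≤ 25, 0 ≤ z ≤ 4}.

By the divergence theorem,

    ∯_{∂V} F · n dS = ∭_V (∇ · F) dV.

Compute the divergence:
    ∇ · F = ∂F_x/∂x + ∂F_y/∂y + ∂F_z/∂z = 30x + 30y + 30z.

In cylindrical coordinates, x = r cos(θ), y = r sin(θ), z = z, dV = r dr dθ dz, with 0 ≤ r ≤ 5, 0 ≤ θ ≤ 2π, 0 ≤ z ≤ 4.

The integrand, after substitution and multiplying by the volume element, becomes (30sqrt(2)r sin(θ + π/4) + 30z) · r, so

    ∭_V (∇·F) dV = ∫_0^{2π} ∫_0^{5} ∫_0^{4} (30sqrt(2)r sin(θ + π/4) + 30z) · r dz dr dθ.

Inner (z from 0 to 4): 120r (sqrt(2)r sin(θ + π/4) + 2).
Middle (r from 0 to 5): 5000sqrt(2)sin(θ + π/4) + 3000.
Outer (θ from 0 to 2π): 6000π.

Therefore ∯_{∂V} F · n dS = 6000π.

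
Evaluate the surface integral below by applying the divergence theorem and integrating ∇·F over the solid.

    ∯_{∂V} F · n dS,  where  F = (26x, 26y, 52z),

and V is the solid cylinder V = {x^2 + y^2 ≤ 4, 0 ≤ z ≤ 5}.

By the divergence theorem,

    ∯_{∂V} F · n dS = ∭_V (∇ · F) dV.

Compute the divergence:
    ∇ · F = ∂F_x/∂x + ∂F_y/∂y + ∂F_z/∂z = 26 + 26 + 52 = 104.

In cylindrical coordinates, x = r cos(θ), y = r sin(θ), z = z, dV = r dr dθ dz, with 0 ≤ r ≤ 2, 0 ≤ θ ≤ 2π, 0 ≤ z ≤ 5.

The integrand, after substitution and multiplying by the volume element, becomes (104) · r, so

    ∭_V (∇·F) dV = ∫_0^{2π} ∫_0^{2} ∫_0^{5} (104) · r dz dr dθ.

Inner (z from 0 to 5): 520r.
Middle (r from 0 to 2): 1040.
Outer (θ from 0 to 2π): 2080π.

Therefore ∯_{∂V} F · n dS = 2080π.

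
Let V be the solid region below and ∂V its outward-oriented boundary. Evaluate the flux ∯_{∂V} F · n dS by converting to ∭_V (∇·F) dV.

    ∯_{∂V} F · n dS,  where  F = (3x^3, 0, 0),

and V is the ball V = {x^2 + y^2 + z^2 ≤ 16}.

By the divergence theorem,

    ∯_{∂V} F · n dS = ∭_V (∇ · F) dV.

Compute the divergence:
    ∇ · F = ∂F_x/∂x + ∂F_y/∂y + ∂F_z/∂z = 9x^2 + 0 + 0 = 9x^2.

In spherical coordinates, x = ρ sin(φ) cos(θ), y = ρ sin(φ) sin(θ), z = ρ cos(φ), dV = ρ^2 sin(φ) dρ dφ dθ, with 0 ≤ ρ ≤ 4, 0 ≤ φ ≤ π, 0 ≤ θ ≤ 2π.

The integrand, after substitution and multiplying by the volume element, becomes (9ρ^2sin(φ)^2cos(θ)^2) · ρ^2 sin(φ), so

    ∭_V (∇·F) dV = ∫_0^{2π} ∫_0^{π} ∫_0^{4} (9ρ^2sin(φ)^2cos(θ)^2) · ρ^2 sin(φ) dρ dφ dθ.

Inner (ρ from 0 to 4): 9216sin(φ)^3cos(θ)^2/5.
Middle (φ from 0 to π): 12288cos(θ)^2/5.
Outer (θ from 0 to 2π): 12288π/5.

Therefore ∯_{∂V} F · n dS = 12288π/5.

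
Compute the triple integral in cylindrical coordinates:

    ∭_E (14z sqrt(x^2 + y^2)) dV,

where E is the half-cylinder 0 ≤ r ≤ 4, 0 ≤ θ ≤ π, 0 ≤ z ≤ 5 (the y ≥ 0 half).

In cylindrical coordinates, x = r cos(θ), y = r sin(θ), z = z, and dV = r dr dθ dz.

The integrand becomes 14r z, so

    ∭_E (14z sqrt(x^2 + y^2)) dV = ∫_{0}^{π} ∫_{0}^{4} ∫_{0}^{5} (14r z) · r dz dr dθ.

Inner (z): 175r^2.
Middle (r from 0 to 4): 11200/3.
Outer (θ): 11200π/3.

Therefore the triple integral equals 11200π/3.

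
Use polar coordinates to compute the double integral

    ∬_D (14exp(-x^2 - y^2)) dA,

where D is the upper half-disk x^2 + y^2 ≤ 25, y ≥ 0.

The region D is 0 ≤ r ≤ 5, 0 ≤ θ ≤ π in polar coordinates, where x = r cos(θ), y = r sin(θ), and dA = r dr dθ.

Under the substitution, the integrand becomes 14exp(-r^2), so

    ∬_D (14exp(-x^2 - y^2)) dA = ∫_{0}^{π} ∫_{0}^{5} (14exp(-r^2)) · r dr dθ.

Inner integral (in r): ∫_{0}^{5} (14exp(-r^2)) · r dr = 7 - 7exp(-25).

Outer integral (in θ): ∫_{0}^{π} (7 - 7exp(-25)) dθ = -7π exp(-25) + 7π.

Therefore ∬_D (14exp(-x^2 - y^2)) dA = -7π exp(-25) + 7π.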